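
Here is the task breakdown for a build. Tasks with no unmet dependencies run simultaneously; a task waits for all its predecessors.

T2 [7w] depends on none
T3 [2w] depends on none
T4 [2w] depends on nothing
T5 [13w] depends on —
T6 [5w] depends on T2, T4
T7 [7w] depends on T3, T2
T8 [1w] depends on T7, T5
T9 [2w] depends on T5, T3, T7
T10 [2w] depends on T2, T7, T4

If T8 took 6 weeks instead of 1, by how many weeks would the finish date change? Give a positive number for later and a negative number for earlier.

4

Baseline: T2→T7→T9 = 7+7+2 = 16 → 16 weeks.
The longest path through T8 is only 15 weeks, so T8 has float 1.
Now T2→T7→T8 = 7+7+6 = 20 is longest, so the finish becomes 20 weeks.
Change in finish: 20 − 16 = +4 weeks.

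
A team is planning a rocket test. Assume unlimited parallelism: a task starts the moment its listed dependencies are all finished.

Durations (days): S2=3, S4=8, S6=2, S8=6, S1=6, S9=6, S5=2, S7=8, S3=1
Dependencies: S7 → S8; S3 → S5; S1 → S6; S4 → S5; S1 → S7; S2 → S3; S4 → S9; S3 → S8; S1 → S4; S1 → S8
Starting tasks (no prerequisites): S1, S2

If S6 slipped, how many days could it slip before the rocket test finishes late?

The longest chain is S1→S4→S9 = 6+8+6 = 20; overall finish 20 days.
The longest chain containing S6 totals 8 days.
Float = 20 − 8 = 12.

12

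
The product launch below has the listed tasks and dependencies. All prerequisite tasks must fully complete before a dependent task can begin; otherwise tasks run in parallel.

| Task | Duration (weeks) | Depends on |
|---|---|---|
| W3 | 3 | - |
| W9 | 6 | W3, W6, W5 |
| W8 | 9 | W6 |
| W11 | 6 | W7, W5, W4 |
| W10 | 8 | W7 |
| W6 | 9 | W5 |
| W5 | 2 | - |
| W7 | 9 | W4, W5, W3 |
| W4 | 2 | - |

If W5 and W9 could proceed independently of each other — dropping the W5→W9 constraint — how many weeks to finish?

20

Before: longest chain W3→W7→W10 = 3+9+8 = 20, finish 20.
Dropping W5→W9 doesn't change W9's earliest start (11); another predecessor still binds.
The longest chain is now W3→W7→W10 = 3+9+8 = 20, so the product launch takes 20 weeks.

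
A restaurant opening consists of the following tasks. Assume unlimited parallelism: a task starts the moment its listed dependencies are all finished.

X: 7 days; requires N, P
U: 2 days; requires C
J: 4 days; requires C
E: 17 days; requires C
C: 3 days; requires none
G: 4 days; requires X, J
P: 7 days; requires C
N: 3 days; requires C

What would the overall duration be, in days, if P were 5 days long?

20

The binding path is C→P→X→G = 3+7+7+4 = 21; finish at 21 days.
Since P is critical, the -2 change carries straight to that chain (now 19 days).
Now C→E = 3+17 = 20 is longest, so the finish becomes 20 days.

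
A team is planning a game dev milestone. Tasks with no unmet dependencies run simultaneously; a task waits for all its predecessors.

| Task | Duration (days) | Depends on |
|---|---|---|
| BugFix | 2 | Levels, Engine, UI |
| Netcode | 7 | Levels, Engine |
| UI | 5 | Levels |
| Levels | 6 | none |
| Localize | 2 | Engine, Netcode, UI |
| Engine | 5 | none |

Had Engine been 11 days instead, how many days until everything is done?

20

Critical path before the change: Levels→Netcode→Localize = 6+7+2 = 15 giving 15 days.
Engine is off the critical path — its longest chain is 14 days, giving 1 of slack.
Now Engine→Netcode→Localize = 11+7+2 = 20 is longest, so the finish becomes 20 days.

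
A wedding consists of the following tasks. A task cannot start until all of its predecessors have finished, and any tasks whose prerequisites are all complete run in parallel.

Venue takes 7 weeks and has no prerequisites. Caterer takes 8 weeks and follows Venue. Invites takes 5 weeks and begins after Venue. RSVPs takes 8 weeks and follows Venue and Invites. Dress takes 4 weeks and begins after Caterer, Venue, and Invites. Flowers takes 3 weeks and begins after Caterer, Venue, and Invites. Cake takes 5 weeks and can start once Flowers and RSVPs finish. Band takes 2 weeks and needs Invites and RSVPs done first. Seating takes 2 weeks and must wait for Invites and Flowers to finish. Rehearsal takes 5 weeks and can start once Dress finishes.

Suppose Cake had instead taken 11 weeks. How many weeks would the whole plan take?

As given, the longest chain is Venue→Invites→RSVPs→Cake = 7+5+8+5 = 25, so the finish is 25 weeks.
Cake lies on that path, so at 11 weeks the path becomes 31 weeks.
The critical path is still Venue→Invites→RSVPs→Cake; finish is now 31 weeks.

31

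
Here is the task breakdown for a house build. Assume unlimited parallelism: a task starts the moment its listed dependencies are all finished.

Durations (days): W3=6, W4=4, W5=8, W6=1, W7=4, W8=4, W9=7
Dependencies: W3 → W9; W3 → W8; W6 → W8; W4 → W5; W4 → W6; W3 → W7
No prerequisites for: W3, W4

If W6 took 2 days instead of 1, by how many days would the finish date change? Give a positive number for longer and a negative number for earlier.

Actual critical path: W3→W9 = 6+7 = 13 ⇒ 13 days.
The longest path through W6 is only 9 days, so W6 has float 4.
No other chain overtakes it, so the finish is 13 days.
Change in finish: 13 − 13 = +0 days.

0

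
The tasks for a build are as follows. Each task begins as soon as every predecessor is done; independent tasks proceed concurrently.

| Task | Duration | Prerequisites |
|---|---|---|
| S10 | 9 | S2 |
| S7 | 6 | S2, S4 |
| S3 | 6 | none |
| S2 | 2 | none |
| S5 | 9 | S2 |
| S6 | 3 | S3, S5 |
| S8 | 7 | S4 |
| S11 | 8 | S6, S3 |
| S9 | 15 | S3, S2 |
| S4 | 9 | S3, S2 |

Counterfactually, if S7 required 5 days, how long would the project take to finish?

22

The binding path is S2→S5→S6→S11 = 2+9+3+8 = 22; finish at 22 days.
S7 has 1 day of float (longest path through it is 21).
No other chain overtakes it, so the finish is 22 days.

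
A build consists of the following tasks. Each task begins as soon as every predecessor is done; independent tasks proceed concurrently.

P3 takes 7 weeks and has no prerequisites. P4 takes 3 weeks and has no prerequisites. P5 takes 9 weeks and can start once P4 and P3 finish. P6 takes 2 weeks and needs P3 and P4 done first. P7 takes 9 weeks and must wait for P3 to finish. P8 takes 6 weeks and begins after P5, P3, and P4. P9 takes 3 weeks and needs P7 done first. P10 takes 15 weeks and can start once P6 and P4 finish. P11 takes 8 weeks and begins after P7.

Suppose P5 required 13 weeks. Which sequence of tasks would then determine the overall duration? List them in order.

Critical path before the change: P3→P6→P10 = 7+2+15 = 24 giving 24 weeks.
P5 has 2 weeks of float (longest path through it is 22).
New critical path: P3→P5→P8 = 7+13+6 = 26 ⇒ 26 weeks.

P3, P5, P8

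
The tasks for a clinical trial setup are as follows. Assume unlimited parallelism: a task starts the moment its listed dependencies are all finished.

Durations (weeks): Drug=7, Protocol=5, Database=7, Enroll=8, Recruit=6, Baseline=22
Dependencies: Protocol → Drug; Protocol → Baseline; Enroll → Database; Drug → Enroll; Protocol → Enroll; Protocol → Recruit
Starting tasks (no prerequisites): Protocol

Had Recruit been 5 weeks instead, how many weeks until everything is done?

Critical path before the change: Protocol→Drug→Enroll→Database = 5+7+8+7 = 27 giving 27 weeks.
The longest path through Recruit is only 11 weeks, so Recruit has float 16.
The critical path is still Protocol→Drug→Enroll→Database; finish is now 27 weeks.

27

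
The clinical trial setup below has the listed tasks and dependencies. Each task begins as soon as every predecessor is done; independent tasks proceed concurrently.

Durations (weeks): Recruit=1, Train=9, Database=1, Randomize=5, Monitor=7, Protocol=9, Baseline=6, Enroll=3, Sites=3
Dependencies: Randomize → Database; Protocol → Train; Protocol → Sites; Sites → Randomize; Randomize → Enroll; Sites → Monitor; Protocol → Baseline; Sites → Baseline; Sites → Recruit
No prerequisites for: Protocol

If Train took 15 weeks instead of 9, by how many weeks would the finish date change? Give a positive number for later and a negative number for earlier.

4

Baseline: Protocol→Sites→Randomize→Enroll = 9+3+5+3 = 20 → 20 weeks.
Train is off the critical path — its longest chain is 18 weeks, giving 2 of slack.
New critical path: Protocol→Train = 9+15 = 24 ⇒ 24 weeks.
Change in finish: 24 − 20 = +4 weeks.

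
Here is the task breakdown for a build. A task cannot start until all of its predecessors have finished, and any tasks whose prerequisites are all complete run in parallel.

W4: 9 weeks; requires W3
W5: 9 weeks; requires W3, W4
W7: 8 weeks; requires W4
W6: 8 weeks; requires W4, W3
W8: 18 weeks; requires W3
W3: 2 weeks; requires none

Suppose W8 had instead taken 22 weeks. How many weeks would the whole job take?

Critical path before the change: W3→W8 = 2+18 = 20 giving 20 weeks.
Since W8 is critical, the +4 change carries straight to that chain (now 24 weeks).
That remains the longest chain; total 24 weeks.

24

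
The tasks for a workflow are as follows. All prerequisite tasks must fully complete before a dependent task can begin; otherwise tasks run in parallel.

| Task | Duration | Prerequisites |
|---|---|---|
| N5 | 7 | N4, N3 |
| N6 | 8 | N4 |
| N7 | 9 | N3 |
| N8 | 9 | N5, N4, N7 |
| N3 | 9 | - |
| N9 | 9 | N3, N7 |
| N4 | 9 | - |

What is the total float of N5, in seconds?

2

The longest chain is N3→N7→N8 = 9+9+9 = 27; overall finish 27 seconds.
N5 finishes as early as 16 and must finish by 18.
So N5 can slip 18 − 16 = 2 seconds.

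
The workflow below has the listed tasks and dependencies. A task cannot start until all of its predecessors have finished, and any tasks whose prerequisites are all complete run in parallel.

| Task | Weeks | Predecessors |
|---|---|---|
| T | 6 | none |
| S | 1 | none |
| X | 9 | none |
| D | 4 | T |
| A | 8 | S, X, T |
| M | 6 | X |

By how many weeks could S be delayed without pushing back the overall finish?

Critical path: X→A = 9+8 = 17, so the finish is 17 weeks.
S finishes as early as 1 and must finish by 9.
Float = 17 − 9 = 8.

8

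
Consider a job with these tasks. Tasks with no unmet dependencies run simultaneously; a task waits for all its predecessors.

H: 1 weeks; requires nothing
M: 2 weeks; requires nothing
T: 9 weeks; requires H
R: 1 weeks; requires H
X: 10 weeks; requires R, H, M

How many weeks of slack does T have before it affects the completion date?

H→R→X = 1+1+10 = 12 sets the makespan at 12 weeks.
The longest chain containing T totals 10 weeks.
Slack of T = 3 − 1 = 2 weeks.

2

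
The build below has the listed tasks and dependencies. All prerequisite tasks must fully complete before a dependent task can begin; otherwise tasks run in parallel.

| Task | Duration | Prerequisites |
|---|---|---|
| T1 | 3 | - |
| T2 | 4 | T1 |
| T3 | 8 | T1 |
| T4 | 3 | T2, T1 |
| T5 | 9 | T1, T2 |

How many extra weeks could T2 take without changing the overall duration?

0

T1→T2→T5 = 3+4+9 = 16 sets the makespan at 16 weeks.
T2 finishes as early as 7 and must finish by 7.
So T2 can slip 7 − 7 = 0 weeks.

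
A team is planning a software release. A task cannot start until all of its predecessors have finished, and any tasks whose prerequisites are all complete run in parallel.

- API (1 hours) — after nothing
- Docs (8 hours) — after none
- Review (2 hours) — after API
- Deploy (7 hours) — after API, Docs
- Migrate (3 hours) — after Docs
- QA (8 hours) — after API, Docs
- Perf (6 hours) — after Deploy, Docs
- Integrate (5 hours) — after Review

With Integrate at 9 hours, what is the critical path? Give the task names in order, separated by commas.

Docs, Deploy, Perf

Baseline: Docs→Deploy→Perf = 8+7+6 = 21 → 21 hours.
Integrate has 13 hours of float (longest path through it is 8).
The critical path is still Docs→Deploy→Perf; finish is now 21 hours.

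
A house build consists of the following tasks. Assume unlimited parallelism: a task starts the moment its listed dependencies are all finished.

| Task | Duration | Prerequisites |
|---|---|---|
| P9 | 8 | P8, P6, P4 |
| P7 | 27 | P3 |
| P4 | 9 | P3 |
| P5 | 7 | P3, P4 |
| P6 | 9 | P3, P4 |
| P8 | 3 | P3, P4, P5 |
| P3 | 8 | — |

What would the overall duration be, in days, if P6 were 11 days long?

36

Actual critical path: P3→P4→P5→P8→P9 = 8+9+7+3+8 = 35 ⇒ 35 days.
The longest path through P6 is only 34 days, so P6 has float 1.
New critical path: P3→P4→P6→P9 = 8+9+11+8 = 36 ⇒ 36 days.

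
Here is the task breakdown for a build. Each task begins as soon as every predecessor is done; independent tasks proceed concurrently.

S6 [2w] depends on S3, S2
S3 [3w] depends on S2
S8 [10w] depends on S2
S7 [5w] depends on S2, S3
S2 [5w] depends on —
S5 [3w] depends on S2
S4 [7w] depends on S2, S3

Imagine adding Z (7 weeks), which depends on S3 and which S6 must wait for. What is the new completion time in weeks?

Originally the project takes 15 weeks.
With Z inserted, S6 now waits for max(S3, S2, Z).
New critical path: S2→S3→Z→S6 = 5+3+7+2 = 17 ⇒ 17 weeks.

17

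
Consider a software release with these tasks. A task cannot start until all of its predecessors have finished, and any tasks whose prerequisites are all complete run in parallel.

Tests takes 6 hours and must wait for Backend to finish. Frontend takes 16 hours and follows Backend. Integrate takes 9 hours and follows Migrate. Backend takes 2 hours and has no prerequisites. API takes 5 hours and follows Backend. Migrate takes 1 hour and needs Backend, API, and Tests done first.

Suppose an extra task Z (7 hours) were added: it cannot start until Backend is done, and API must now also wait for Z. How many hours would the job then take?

24

Originally the job takes 18 hours.
With Z inserted, API now waits for max(Backend, Z).
New critical path: Backend→Z→API→Migrate→Integrate = 2+7+5+1+9 = 24 ⇒ 24 hours.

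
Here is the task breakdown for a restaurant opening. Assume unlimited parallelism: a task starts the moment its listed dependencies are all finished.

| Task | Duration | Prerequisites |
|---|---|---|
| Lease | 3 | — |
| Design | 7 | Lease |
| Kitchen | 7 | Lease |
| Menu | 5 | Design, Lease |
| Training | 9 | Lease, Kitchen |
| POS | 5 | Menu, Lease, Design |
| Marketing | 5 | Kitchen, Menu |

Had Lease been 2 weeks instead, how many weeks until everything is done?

19

Baseline: Lease→Design→Menu→POS = 3+7+5+5 = 20 → 20 weeks.
Lease is on the critical path; changing it to 2 makes that path 19 weeks.
That remains the longest chain; total 19 weeks.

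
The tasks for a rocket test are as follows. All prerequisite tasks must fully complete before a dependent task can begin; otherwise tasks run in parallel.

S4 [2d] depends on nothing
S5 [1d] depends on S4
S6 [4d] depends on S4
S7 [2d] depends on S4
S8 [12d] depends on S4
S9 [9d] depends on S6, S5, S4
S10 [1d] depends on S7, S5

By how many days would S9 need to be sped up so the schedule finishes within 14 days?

1

Current finish: 15 days; target: 14.
S9 is on every critical path, so each day cut from S9 cuts the finish by one (this holds down to a finish of 14).
Need 15 − 14 = 1 day off S9 → S9 becomes 8 days, finish becomes 14.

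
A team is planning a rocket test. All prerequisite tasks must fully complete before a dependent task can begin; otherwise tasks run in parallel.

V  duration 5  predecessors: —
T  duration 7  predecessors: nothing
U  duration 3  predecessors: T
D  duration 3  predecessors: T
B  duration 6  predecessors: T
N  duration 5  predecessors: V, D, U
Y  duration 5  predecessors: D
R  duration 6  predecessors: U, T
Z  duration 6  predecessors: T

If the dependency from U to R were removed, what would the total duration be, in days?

15

With the dependency in place, T→U→R = 7+3+6 = 16 sets the finish at 16 days.
Without U→R, R's earliest start moves from 10 to 7.
The longest chain is now T→U→N = 7+3+5 = 15, so the schedule takes 15 days.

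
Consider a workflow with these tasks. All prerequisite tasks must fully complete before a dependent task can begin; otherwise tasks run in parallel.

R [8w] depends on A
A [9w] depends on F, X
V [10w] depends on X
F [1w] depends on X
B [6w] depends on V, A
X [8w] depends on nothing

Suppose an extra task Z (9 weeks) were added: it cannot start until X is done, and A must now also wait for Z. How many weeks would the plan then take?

Originally the plan takes 26 weeks.
With Z inserted, A now waits for max(F, X, Z).
New critical path: X→Z→A→R = 8+9+9+8 = 34 ⇒ 34 weeks.

34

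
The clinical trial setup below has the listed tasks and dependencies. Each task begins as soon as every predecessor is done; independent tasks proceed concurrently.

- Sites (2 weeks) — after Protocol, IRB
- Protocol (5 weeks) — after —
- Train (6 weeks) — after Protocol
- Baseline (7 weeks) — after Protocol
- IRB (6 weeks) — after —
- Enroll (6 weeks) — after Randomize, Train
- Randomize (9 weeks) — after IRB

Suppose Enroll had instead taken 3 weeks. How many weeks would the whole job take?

18

As given, the longest chain is IRB→Randomize→Enroll = 6+9+6 = 21, so the finish is 21 weeks.
Since Enroll is critical, the -3 change carries straight to that chain (now 18 weeks).
That remains the longest chain; total 18 weeks.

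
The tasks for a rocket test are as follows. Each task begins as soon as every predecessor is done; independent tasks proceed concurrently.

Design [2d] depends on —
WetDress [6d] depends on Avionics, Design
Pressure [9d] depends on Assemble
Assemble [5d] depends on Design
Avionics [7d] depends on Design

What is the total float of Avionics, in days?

1

Design→Assemble→Pressure = 2+5+9 = 16 sets the makespan at 16 days.
The longest chain containing Avionics totals 15 days.
Float = 16 − 15 = 1.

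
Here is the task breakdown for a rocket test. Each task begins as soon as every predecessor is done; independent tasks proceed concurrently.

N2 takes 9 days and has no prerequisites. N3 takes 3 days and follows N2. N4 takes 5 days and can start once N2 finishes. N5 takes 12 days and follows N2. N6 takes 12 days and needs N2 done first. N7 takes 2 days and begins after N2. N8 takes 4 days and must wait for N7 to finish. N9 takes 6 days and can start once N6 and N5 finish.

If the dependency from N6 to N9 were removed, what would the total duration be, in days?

Original critical path: N2→N5→N9 = 9+12+6 = 27 ⇒ 27 days.
Dropping N6→N9 doesn't change N9's earliest start (21); another predecessor still binds.
New critical path: N2→N5→N9 = 9+12+6 = 27 ⇒ 27 days.

27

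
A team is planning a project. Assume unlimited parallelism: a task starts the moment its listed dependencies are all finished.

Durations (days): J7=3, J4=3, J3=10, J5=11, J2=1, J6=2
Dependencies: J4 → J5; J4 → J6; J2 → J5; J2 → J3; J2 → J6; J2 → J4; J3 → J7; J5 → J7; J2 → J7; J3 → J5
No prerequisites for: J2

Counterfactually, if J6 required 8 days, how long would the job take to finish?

25

Actual critical path: J2→J3→J5→J7 = 1+10+11+3 = 25 ⇒ 25 days.
J6 has 19 days of float (longest path through it is 6).
No other chain overtakes it, so the finish is 25 days.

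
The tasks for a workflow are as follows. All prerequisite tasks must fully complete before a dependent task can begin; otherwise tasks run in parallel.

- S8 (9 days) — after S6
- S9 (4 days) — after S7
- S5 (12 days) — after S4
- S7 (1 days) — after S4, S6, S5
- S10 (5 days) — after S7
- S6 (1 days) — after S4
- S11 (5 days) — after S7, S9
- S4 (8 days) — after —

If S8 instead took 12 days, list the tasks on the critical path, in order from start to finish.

S4, S5, S7, S9, S11

Actual critical path: S4→S5→S7→S9→S11 = 8+12+1+4+5 = 30 ⇒ 30 days.
S8 is off the critical path — its longest chain is 18 days, giving 12 of slack.
The critical path is still S4→S5→S7→S9→S11; finish is now 30 days.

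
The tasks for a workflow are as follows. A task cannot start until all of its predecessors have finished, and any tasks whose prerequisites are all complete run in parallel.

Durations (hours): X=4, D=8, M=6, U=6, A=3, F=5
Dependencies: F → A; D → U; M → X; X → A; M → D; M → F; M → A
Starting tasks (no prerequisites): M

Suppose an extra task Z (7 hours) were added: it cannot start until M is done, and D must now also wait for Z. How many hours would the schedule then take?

Originally the schedule takes 20 hours.
With Z inserted, D now waits for max(M, Z).
New critical path: M→Z→D→U = 6+7+8+6 = 27 ⇒ 27 hours.

27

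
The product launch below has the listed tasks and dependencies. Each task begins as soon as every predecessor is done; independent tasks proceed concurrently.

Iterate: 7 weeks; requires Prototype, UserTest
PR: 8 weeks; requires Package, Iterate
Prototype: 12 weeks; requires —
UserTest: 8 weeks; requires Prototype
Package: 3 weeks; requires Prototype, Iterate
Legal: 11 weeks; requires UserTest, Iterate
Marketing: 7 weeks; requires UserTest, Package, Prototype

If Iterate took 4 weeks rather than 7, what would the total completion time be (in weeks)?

Critical path before the change: Prototype→UserTest→Iterate→Package→PR = 12+8+7+3+8 = 38 giving 38 weeks.
Since Iterate is critical, the -3 change carries straight to that chain (now 35 weeks).
That remains the longest chain; total 35 weeks.

35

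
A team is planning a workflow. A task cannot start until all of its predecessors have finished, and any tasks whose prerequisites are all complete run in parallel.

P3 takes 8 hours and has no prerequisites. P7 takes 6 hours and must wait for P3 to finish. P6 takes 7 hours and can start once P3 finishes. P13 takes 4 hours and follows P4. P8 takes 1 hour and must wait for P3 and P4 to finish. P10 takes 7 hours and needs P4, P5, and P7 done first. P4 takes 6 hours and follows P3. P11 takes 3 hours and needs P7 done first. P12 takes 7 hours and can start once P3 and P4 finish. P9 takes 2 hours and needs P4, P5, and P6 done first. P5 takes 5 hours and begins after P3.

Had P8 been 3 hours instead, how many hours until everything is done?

As given, the longest chain is P3→P4→P10 = 8+6+7 = 21, so the finish is 21 hours.
The longest path through P8 is only 15 hours, so P8 has float 6.
No other chain overtakes it, so the finish is 21 hours.

21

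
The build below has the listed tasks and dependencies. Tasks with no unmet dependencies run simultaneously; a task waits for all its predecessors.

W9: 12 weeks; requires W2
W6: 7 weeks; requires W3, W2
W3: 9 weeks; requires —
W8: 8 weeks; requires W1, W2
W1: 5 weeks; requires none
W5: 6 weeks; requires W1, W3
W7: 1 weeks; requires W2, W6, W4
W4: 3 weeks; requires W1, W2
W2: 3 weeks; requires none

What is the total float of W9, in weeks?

The longest chain is W3→W6→W7 = 9+7+1 = 17; overall finish 17 weeks.
The longest chain containing W9 totals 15 weeks.
Slack of W9 = 5 − 3 = 2 weeks.

2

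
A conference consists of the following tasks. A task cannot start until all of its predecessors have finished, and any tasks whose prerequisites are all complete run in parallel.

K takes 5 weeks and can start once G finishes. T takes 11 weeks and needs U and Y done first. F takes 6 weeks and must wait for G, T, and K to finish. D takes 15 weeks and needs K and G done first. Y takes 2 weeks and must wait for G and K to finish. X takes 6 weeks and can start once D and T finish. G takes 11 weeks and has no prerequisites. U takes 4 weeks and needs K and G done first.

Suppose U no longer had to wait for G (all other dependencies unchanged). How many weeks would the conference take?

Before: longest chain G→K→D→X = 11+5+15+6 = 37, finish 37.
Dropping G→U doesn't change U's earliest start (16); another predecessor still binds.
After: G→K→D→X = 11+5+15+6 = 37 → 37 weeks.

37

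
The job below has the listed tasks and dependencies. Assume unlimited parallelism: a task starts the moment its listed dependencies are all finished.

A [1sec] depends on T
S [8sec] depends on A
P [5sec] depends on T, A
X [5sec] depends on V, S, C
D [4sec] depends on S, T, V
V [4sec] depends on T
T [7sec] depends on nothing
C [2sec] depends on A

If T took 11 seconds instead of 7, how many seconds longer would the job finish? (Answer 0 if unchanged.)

Actual critical path: T→A→S→X = 7+1+8+5 = 21 ⇒ 21 seconds.
T is on the critical path; changing it to 11 makes that path 25 seconds.
That remains the longest chain; total 25 seconds.
Change in finish: 25 − 21 = +4 seconds.

4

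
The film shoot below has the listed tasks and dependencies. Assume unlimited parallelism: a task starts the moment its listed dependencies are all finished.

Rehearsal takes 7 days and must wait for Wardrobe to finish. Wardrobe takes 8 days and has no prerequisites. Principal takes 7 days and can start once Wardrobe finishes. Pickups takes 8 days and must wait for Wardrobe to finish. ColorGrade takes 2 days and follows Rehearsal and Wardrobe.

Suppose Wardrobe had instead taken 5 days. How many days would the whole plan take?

As given, the longest chain is Wardrobe→Rehearsal→ColorGrade = 8+7+2 = 17, so the finish is 17 days.
Since Wardrobe is critical, the -3 change carries straight to that chain (now 14 days).
That remains the longest chain; total 14 days.

14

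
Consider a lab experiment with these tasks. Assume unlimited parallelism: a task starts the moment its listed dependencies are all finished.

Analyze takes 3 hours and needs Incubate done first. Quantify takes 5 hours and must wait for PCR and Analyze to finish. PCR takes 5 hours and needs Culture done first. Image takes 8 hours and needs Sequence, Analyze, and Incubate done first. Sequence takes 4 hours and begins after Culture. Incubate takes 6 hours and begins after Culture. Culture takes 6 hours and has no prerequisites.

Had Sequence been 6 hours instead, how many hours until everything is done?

23

The binding path is Culture→Incubate→Analyze→Image = 6+6+3+8 = 23; finish at 23 hours.
Sequence is off the critical path — its longest chain is 18 hours, giving 5 of slack.
The critical path is still Culture→Incubate→Analyze→Image; finish is now 23 hours.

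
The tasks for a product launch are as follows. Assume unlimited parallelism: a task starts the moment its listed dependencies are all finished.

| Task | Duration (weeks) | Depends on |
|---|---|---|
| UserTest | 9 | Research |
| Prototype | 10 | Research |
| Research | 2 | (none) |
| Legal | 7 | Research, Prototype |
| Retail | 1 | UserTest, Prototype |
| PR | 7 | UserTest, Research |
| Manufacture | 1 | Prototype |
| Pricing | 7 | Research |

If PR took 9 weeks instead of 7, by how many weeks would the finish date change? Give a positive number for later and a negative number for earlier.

The binding path is Research→Prototype→Legal = 2+10+7 = 19; finish at 19 weeks.
PR has 1 week of float (longest path through it is 18).
Now Research→UserTest→PR = 2+9+9 = 20 is longest, so the finish becomes 20 weeks.
Change in finish: 20 − 19 = +1 weeks.

1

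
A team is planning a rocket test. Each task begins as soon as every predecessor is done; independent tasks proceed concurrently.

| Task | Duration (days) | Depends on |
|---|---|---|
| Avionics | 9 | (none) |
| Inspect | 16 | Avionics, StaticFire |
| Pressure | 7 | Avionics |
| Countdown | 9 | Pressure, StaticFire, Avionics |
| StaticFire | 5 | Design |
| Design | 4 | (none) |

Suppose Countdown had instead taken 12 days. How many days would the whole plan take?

Critical path before the change: Avionics→Pressure→Countdown = 9+7+9 = 25 giving 25 days.
Countdown is on the critical path; changing it to 12 makes that path 28 days.
That remains the longest chain; total 28 days.

28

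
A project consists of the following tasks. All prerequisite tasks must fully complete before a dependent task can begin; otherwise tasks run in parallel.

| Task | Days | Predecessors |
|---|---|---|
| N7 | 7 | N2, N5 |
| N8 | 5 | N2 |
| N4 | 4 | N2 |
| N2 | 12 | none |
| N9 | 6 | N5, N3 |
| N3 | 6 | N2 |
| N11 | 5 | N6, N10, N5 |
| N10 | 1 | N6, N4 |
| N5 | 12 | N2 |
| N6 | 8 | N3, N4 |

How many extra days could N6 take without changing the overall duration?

N2→N3→N6→N10→N11 = 12+6+8+1+5 = 32 sets the makespan at 32 days.
The longest chain containing N6 totals 32 days.
Slack of N6 = 18 − 18 = 0 days.

0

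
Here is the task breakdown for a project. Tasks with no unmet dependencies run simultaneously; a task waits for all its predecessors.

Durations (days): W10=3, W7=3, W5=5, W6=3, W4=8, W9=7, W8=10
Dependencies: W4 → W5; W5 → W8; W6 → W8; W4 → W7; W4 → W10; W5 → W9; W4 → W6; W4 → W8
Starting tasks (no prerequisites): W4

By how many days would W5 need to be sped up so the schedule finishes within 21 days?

2

Current finish: 23 days; target: 21.
W5 is on every critical path, so each day cut from W5 cuts the finish by one (this holds down to a finish of 21).
Need 23 − 21 = 2 days off W5 → W5 becomes 3 days, finish becomes 21.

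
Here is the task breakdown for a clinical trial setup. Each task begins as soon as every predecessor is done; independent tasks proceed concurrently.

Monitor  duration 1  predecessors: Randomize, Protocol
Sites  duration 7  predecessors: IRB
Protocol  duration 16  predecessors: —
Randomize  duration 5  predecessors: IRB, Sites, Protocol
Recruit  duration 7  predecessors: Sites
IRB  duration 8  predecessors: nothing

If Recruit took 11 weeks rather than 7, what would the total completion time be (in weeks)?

The binding path is IRB→Sites→Recruit = 8+7+7 = 22; finish at 22 weeks.
Recruit lies on that path, so at 11 weeks the path becomes 26 weeks.
No other chain overtakes it, so the finish is 26 weeks.

26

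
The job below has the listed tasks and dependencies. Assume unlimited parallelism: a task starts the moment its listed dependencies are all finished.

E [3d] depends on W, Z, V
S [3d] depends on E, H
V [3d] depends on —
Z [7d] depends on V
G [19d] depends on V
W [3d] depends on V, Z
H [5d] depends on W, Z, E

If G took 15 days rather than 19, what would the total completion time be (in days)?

24

The binding path is V→Z→W→E→H→S = 3+7+3+3+5+3 = 24; finish at 24 days.
The longest path through G is only 22 days, so G has float 2.
That remains the longest chain; total 24 days.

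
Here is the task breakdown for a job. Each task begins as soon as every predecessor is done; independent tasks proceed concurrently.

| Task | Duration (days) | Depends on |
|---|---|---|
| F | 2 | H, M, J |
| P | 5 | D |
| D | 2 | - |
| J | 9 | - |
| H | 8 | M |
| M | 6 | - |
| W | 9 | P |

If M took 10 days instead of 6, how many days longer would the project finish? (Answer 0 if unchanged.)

4

Baseline: M→H→F = 6+8+2 = 16 → 16 days.
Since M is critical, the +4 change carries straight to that chain (now 20 days).
The critical path is still M→H→F; finish is now 20 days.
Change in finish: 20 − 16 = +4 days.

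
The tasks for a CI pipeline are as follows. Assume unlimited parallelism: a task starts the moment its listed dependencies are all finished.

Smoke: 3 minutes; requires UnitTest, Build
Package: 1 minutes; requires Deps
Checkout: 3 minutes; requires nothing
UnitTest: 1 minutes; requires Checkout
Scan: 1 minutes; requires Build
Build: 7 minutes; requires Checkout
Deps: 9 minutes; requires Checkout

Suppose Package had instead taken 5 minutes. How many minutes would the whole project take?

The binding path is Checkout→Deps→Package = 3+9+1 = 13; finish at 13 minutes.
Package is on the critical path; changing it to 5 makes that path 17 minutes.
No other chain overtakes it, so the finish is 17 minutes.

17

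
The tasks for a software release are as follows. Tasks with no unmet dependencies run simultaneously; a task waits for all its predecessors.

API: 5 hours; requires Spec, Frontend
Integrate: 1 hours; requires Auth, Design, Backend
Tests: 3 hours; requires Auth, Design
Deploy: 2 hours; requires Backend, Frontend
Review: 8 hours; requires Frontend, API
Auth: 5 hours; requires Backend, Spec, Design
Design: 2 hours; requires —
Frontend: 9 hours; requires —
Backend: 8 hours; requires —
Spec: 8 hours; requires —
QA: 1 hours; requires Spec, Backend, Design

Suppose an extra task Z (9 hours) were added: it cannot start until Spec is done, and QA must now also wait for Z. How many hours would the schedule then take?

22

Originally the schedule takes 22 hours.
With Z inserted, QA now waits for max(Spec, Backend, Design, Z).
New critical path: Frontend→API→Review = 9+5+8 = 22 ⇒ 22 hours.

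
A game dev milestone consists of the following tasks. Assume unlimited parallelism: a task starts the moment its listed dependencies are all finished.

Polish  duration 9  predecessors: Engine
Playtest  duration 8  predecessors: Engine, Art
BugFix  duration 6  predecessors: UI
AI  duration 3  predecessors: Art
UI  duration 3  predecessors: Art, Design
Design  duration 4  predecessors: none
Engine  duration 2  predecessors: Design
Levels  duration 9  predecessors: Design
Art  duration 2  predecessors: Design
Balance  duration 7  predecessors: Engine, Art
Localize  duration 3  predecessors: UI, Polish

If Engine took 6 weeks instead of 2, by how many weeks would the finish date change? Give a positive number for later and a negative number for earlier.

4

Critical path before the change: Design→Engine→Polish→Localize = 4+2+9+3 = 18 giving 18 weeks.
Engine is on the critical path; changing it to 6 makes that path 22 weeks.
No other chain overtakes it, so the finish is 22 weeks.
Change in finish: 22 − 18 = +4 weeks.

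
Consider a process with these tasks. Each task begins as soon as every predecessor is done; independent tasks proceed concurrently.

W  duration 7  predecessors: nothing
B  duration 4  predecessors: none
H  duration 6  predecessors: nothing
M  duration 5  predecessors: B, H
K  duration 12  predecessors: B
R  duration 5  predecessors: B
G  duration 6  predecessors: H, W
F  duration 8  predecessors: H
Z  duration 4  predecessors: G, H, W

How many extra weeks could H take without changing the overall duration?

1

Critical path: W→G→Z = 7+6+4 = 17, so the finish is 17 weeks.
H finishes as early as 6 and must finish by 7.
Float = 17 − 16 = 1.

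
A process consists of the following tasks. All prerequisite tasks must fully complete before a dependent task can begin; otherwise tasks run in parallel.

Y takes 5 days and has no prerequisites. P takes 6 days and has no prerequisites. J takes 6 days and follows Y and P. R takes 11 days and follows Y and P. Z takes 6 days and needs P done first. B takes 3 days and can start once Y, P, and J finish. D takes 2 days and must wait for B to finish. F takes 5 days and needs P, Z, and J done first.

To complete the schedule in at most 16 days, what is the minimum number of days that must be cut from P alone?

1

Current finish: 17 days; target: 16.
P is on every critical path, so each day cut from P cuts the finish by one (this holds down to a finish of 16).
Need 17 − 16 = 1 day off P → P becomes 5 days, finish becomes 16.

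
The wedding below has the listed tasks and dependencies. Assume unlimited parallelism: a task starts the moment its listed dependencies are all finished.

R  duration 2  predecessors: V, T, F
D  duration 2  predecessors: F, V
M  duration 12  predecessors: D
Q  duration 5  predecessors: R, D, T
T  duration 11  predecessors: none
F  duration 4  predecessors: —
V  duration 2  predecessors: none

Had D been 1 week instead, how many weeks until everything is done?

18

Actual critical path: F→D→M = 4+2+12 = 18 ⇒ 18 weeks.
Since D is critical, the -1 change carries straight to that chain (now 17 weeks).
The binding chain switches to T→R→Q = 11+2+5 = 18; finish 18 weeks.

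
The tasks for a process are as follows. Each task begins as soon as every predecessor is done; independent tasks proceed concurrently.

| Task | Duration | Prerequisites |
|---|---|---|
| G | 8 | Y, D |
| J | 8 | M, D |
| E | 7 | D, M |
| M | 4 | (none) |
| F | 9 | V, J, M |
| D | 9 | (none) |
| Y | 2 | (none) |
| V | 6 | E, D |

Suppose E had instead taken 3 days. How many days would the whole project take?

27

Actual critical path: D→E→V→F = 9+7+6+9 = 31 ⇒ 31 days.
Since E is critical, the -4 change carries straight to that chain (now 27 days).
That remains the longest chain; total 27 days.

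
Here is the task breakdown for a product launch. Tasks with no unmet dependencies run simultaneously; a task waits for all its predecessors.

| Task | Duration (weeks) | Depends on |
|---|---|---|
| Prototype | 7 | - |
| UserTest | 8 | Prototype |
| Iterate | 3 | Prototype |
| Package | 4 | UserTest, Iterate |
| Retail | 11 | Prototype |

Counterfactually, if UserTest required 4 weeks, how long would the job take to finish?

18

Actual critical path: Prototype→UserTest→Package = 7+8+4 = 19 ⇒ 19 weeks.
UserTest lies on that path, so at 4 weeks the path becomes 15 weeks.
Now Prototype→Retail = 7+11 = 18 is longest, so the finish becomes 18 weeks.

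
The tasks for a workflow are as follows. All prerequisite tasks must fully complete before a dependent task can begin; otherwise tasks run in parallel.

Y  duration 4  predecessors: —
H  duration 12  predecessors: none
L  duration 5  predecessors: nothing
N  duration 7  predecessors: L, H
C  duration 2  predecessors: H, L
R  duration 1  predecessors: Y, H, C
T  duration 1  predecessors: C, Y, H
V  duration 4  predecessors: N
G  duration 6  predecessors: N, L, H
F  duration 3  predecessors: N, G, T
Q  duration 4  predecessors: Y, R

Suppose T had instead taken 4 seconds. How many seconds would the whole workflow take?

28

Critical path before the change: H→N→G→F = 12+7+6+3 = 28 giving 28 seconds.
T has 10 seconds of float (longest path through it is 18).
That remains the longest chain; total 28 seconds.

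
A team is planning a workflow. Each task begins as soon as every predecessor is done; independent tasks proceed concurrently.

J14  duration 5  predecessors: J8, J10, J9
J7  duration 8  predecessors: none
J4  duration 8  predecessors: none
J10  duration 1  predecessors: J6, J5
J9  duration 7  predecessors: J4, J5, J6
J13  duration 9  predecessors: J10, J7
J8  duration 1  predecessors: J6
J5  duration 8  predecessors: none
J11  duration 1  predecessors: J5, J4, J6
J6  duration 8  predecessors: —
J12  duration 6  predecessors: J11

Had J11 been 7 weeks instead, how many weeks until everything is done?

21

Actual critical path: J4→J9→J14 = 8+7+5 = 20 ⇒ 20 weeks.
The longest path through J11 is only 15 weeks, so J11 has float 5.
New critical path: J4→J11→J12 = 8+7+6 = 21 ⇒ 21 weeks.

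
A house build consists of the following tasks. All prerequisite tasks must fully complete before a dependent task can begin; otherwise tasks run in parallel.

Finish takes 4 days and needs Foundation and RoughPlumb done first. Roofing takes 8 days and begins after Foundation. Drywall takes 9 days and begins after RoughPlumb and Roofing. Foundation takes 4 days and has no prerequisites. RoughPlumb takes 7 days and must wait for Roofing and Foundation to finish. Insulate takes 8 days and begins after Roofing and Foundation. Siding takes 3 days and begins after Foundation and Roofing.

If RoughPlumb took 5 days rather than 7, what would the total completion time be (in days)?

26

Actual critical path: Foundation→Roofing→RoughPlumb→Drywall = 4+8+7+9 = 28 ⇒ 28 days.
Since RoughPlumb is critical, the -2 change carries straight to that chain (now 26 days).
That remains the longest chain; total 26 days.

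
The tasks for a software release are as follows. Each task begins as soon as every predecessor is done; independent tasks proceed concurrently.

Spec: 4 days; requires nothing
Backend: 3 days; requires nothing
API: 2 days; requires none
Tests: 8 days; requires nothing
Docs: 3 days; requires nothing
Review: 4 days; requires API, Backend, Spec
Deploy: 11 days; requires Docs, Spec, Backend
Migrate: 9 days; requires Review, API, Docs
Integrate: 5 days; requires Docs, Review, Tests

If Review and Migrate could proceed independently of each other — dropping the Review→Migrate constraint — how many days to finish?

15

Before: longest chain Spec→Review→Migrate = 4+4+9 = 17, finish 17.
Without Review→Migrate, Migrate's earliest start moves from 8 to 3.
New critical path: Spec→Deploy = 4+11 = 15 ⇒ 15 days.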